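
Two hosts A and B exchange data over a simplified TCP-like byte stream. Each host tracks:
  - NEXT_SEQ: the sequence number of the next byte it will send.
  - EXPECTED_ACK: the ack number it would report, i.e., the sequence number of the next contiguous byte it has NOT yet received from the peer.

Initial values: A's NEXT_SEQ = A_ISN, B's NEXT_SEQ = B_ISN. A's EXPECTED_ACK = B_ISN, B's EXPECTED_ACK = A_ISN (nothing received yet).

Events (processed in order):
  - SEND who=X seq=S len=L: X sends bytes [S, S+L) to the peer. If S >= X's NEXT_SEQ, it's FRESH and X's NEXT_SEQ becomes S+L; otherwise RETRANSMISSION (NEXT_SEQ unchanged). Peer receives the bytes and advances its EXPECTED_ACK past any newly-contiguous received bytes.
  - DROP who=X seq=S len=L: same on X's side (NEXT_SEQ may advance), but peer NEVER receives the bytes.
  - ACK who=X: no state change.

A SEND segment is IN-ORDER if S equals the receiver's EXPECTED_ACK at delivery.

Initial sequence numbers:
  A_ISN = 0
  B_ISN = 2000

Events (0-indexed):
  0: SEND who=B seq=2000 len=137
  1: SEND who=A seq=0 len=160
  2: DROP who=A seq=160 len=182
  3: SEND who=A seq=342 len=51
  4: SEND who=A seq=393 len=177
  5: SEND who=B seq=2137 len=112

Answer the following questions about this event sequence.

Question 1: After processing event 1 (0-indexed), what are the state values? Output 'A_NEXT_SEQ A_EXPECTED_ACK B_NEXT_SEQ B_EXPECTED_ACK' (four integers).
After event 0: A_seq=0 A_ack=2137 B_seq=2137 B_ack=0
After event 1: A_seq=160 A_ack=2137 B_seq=2137 B_ack=160

160 2137 2137 160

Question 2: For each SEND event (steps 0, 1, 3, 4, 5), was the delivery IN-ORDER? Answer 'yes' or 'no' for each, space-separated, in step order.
Step 0: SEND seq=2000 -> in-order
Step 1: SEND seq=0 -> in-order
Step 3: SEND seq=342 -> out-of-order
Step 4: SEND seq=393 -> out-of-order
Step 5: SEND seq=2137 -> in-order

Answer: yes yes no no yes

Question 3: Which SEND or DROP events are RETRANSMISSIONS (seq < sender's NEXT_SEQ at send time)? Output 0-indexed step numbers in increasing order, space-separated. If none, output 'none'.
Answer: none

Derivation:
Step 0: SEND seq=2000 -> fresh
Step 1: SEND seq=0 -> fresh
Step 2: DROP seq=160 -> fresh
Step 3: SEND seq=342 -> fresh
Step 4: SEND seq=393 -> fresh
Step 5: SEND seq=2137 -> fresh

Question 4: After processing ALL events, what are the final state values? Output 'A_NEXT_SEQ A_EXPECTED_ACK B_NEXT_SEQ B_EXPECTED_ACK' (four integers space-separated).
Answer: 570 2249 2249 160

Derivation:
After event 0: A_seq=0 A_ack=2137 B_seq=2137 B_ack=0
After event 1: A_seq=160 A_ack=2137 B_seq=2137 B_ack=160
After event 2: A_seq=342 A_ack=2137 B_seq=2137 B_ack=160
After event 3: A_seq=393 A_ack=2137 B_seq=2137 B_ack=160
After event 4: A_seq=570 A_ack=2137 B_seq=2137 B_ack=160
After event 5: A_seq=570 A_ack=2249 B_seq=2249 B_ack=160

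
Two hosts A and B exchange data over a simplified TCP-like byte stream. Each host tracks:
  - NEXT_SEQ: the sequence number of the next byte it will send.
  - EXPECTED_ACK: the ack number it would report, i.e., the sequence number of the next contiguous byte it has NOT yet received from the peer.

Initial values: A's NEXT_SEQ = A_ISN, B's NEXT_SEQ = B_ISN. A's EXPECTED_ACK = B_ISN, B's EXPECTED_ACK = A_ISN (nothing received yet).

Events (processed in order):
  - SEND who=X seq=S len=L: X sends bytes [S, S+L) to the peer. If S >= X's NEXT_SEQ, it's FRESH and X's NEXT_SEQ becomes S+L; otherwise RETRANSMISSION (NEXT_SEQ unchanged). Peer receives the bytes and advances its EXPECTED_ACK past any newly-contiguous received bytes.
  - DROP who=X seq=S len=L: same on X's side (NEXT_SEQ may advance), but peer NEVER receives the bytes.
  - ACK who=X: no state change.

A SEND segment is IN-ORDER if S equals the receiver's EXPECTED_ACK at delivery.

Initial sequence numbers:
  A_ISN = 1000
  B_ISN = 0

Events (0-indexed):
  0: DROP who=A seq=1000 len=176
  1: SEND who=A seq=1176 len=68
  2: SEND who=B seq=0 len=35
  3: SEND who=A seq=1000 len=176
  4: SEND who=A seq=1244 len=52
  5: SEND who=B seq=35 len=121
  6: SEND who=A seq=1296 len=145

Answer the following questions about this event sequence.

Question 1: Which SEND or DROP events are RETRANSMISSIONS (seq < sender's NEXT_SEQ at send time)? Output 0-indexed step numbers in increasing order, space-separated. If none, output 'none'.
Step 0: DROP seq=1000 -> fresh
Step 1: SEND seq=1176 -> fresh
Step 2: SEND seq=0 -> fresh
Step 3: SEND seq=1000 -> retransmit
Step 4: SEND seq=1244 -> fresh
Step 5: SEND seq=35 -> fresh
Step 6: SEND seq=1296 -> fresh

Answer: 3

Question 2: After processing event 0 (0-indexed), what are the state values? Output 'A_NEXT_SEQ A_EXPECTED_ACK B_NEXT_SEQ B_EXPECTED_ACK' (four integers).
After event 0: A_seq=1176 A_ack=0 B_seq=0 B_ack=1000

1176 0 0 1000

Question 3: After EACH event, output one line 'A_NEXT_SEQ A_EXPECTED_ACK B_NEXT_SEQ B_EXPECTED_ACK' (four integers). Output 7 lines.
1176 0 0 1000
1244 0 0 1000
1244 35 35 1000
1244 35 35 1244
1296 35 35 1296
1296 156 156 1296
1441 156 156 1441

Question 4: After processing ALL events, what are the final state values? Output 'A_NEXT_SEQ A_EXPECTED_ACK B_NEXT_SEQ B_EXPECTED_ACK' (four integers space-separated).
After event 0: A_seq=1176 A_ack=0 B_seq=0 B_ack=1000
After event 1: A_seq=1244 A_ack=0 B_seq=0 B_ack=1000
After event 2: A_seq=1244 A_ack=35 B_seq=35 B_ack=1000
After event 3: A_seq=1244 A_ack=35 B_seq=35 B_ack=1244
After event 4: A_seq=1296 A_ack=35 B_seq=35 B_ack=1296
After event 5: A_seq=1296 A_ack=156 B_seq=156 B_ack=1296
After event 6: A_seq=1441 A_ack=156 B_seq=156 B_ack=1441

Answer: 1441 156 156 1441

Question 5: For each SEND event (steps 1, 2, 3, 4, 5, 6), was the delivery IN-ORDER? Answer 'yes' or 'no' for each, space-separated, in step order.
Answer: no yes yes yes yes yes

Derivation:
Step 1: SEND seq=1176 -> out-of-order
Step 2: SEND seq=0 -> in-order
Step 3: SEND seq=1000 -> in-order
Step 4: SEND seq=1244 -> in-order
Step 5: SEND seq=35 -> in-order
Step 6: SEND seq=1296 -> in-order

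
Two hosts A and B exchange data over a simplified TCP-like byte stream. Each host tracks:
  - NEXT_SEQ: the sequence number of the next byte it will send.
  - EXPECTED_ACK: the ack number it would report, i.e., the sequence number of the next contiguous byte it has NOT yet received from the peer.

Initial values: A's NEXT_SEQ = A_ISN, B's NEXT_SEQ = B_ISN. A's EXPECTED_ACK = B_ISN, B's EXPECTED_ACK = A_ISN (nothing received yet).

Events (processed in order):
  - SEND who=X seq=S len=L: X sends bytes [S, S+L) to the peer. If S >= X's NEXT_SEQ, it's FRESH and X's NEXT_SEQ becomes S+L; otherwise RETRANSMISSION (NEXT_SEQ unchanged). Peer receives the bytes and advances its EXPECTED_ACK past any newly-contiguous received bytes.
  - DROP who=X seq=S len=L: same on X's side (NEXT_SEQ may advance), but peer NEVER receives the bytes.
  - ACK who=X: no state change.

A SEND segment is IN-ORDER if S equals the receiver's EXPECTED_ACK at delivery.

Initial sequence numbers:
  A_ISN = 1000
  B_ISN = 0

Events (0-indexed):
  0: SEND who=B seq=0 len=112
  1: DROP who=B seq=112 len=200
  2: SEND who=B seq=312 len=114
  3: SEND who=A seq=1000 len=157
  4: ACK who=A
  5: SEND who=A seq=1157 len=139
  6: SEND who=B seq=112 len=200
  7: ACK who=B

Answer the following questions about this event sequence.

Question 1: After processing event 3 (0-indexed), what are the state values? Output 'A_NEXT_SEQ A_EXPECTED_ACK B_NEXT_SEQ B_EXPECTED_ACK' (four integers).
After event 0: A_seq=1000 A_ack=112 B_seq=112 B_ack=1000
After event 1: A_seq=1000 A_ack=112 B_seq=312 B_ack=1000
After event 2: A_seq=1000 A_ack=112 B_seq=426 B_ack=1000
After event 3: A_seq=1157 A_ack=112 B_seq=426 B_ack=1157

1157 112 426 1157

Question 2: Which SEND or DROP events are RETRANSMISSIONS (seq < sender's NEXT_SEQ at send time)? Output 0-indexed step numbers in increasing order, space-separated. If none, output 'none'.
Step 0: SEND seq=0 -> fresh
Step 1: DROP seq=112 -> fresh
Step 2: SEND seq=312 -> fresh
Step 3: SEND seq=1000 -> fresh
Step 5: SEND seq=1157 -> fresh
Step 6: SEND seq=112 -> retransmit

Answer: 6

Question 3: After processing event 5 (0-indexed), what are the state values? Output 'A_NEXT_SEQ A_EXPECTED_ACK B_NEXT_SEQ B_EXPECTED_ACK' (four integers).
After event 0: A_seq=1000 A_ack=112 B_seq=112 B_ack=1000
After event 1: A_seq=1000 A_ack=112 B_seq=312 B_ack=1000
After event 2: A_seq=1000 A_ack=112 B_seq=426 B_ack=1000
After event 3: A_seq=1157 A_ack=112 B_seq=426 B_ack=1157
After event 4: A_seq=1157 A_ack=112 B_seq=426 B_ack=1157
After event 5: A_seq=1296 A_ack=112 B_seq=426 B_ack=1296

1296 112 426 1296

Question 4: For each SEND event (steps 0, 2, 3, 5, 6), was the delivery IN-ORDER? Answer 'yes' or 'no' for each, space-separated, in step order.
Answer: yes no yes yes yes

Derivation:
Step 0: SEND seq=0 -> in-order
Step 2: SEND seq=312 -> out-of-order
Step 3: SEND seq=1000 -> in-order
Step 5: SEND seq=1157 -> in-order
Step 6: SEND seq=112 -> in-order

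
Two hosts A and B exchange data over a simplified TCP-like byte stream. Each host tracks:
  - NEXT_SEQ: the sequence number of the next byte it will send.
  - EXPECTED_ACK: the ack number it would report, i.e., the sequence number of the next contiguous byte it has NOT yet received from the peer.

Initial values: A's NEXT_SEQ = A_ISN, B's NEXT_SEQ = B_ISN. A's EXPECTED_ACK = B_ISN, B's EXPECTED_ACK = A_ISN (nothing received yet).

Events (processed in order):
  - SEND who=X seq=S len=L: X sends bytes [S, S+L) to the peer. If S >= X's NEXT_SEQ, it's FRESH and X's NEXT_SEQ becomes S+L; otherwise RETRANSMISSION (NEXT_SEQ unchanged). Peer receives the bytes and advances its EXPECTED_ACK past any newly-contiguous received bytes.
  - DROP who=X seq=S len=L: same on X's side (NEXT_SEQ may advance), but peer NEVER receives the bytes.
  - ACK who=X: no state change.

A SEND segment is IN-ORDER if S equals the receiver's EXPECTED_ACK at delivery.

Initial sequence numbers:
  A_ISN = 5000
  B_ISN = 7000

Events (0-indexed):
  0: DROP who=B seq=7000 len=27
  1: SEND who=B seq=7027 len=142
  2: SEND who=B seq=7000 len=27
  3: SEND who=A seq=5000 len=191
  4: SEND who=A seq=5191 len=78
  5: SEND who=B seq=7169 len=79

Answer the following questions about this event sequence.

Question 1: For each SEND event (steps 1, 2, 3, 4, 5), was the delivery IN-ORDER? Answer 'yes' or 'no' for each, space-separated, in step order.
Answer: no yes yes yes yes

Derivation:
Step 1: SEND seq=7027 -> out-of-order
Step 2: SEND seq=7000 -> in-order
Step 3: SEND seq=5000 -> in-order
Step 4: SEND seq=5191 -> in-order
Step 5: SEND seq=7169 -> in-order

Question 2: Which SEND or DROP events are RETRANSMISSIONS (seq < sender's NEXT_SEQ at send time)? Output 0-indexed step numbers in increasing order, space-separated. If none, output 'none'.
Answer: 2

Derivation:
Step 0: DROP seq=7000 -> fresh
Step 1: SEND seq=7027 -> fresh
Step 2: SEND seq=7000 -> retransmit
Step 3: SEND seq=5000 -> fresh
Step 4: SEND seq=5191 -> fresh
Step 5: SEND seq=7169 -> fresh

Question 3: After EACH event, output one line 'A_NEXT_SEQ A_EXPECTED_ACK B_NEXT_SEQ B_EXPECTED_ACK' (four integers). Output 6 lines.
5000 7000 7027 5000
5000 7000 7169 5000
5000 7169 7169 5000
5191 7169 7169 5191
5269 7169 7169 5269
5269 7248 7248 5269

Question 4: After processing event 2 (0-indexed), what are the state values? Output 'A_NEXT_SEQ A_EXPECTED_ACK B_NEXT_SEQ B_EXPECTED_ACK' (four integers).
After event 0: A_seq=5000 A_ack=7000 B_seq=7027 B_ack=5000
After event 1: A_seq=5000 A_ack=7000 B_seq=7169 B_ack=5000
After event 2: A_seq=5000 A_ack=7169 B_seq=7169 B_ack=5000

5000 7169 7169 5000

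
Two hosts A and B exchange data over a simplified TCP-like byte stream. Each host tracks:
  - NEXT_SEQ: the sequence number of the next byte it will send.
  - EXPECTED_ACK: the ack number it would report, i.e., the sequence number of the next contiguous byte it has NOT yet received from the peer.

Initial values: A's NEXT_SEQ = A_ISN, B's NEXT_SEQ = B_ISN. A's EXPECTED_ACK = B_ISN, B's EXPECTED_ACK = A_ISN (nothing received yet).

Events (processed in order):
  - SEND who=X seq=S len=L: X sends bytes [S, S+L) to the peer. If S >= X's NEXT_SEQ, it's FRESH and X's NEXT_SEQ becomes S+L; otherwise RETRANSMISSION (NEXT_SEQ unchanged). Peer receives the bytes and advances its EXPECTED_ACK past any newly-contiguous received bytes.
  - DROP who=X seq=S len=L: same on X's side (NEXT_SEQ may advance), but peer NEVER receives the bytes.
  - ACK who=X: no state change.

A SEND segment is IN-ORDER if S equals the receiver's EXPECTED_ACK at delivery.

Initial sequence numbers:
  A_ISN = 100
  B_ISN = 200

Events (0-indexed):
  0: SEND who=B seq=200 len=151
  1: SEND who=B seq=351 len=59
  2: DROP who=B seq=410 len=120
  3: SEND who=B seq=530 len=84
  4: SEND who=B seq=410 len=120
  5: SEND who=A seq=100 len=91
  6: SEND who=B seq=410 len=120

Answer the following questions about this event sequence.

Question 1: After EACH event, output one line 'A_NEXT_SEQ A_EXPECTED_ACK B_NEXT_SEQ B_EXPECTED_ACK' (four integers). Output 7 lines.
100 351 351 100
100 410 410 100
100 410 530 100
100 410 614 100
100 614 614 100
191 614 614 191
191 614 614 191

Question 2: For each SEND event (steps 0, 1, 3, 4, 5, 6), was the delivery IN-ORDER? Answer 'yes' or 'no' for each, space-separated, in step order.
Step 0: SEND seq=200 -> in-order
Step 1: SEND seq=351 -> in-order
Step 3: SEND seq=530 -> out-of-order
Step 4: SEND seq=410 -> in-order
Step 5: SEND seq=100 -> in-order
Step 6: SEND seq=410 -> out-of-order

Answer: yes yes no yes yes no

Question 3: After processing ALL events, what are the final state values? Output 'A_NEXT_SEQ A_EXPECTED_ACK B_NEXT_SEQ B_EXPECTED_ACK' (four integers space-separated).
After event 0: A_seq=100 A_ack=351 B_seq=351 B_ack=100
After event 1: A_seq=100 A_ack=410 B_seq=410 B_ack=100
After event 2: A_seq=100 A_ack=410 B_seq=530 B_ack=100
After event 3: A_seq=100 A_ack=410 B_seq=614 B_ack=100
After event 4: A_seq=100 A_ack=614 B_seq=614 B_ack=100
After event 5: A_seq=191 A_ack=614 B_seq=614 B_ack=191
After event 6: A_seq=191 A_ack=614 B_seq=614 B_ack=191

Answer: 191 614 614 191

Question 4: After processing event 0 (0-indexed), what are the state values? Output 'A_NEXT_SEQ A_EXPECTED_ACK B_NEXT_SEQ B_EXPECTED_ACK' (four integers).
After event 0: A_seq=100 A_ack=351 B_seq=351 B_ack=100

100 351 351 100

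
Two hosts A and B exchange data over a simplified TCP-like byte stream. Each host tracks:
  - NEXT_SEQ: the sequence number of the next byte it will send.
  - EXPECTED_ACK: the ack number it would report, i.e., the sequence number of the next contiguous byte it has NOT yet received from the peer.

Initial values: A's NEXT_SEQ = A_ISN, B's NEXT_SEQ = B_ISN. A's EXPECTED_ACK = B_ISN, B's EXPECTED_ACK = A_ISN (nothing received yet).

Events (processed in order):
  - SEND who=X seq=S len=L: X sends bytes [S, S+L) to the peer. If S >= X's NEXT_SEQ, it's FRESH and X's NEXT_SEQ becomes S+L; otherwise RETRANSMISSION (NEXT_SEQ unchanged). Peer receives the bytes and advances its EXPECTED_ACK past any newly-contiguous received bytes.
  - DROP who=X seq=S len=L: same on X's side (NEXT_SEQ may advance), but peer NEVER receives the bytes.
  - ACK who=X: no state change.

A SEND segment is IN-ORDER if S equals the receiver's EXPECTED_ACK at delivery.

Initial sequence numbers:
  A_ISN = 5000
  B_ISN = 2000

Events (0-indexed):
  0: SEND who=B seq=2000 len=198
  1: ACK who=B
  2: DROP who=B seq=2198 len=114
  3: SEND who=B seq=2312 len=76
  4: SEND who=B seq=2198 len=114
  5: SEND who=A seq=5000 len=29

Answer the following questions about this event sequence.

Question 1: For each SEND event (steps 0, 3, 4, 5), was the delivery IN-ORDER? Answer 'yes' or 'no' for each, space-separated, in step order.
Answer: yes no yes yes

Derivation:
Step 0: SEND seq=2000 -> in-order
Step 3: SEND seq=2312 -> out-of-order
Step 4: SEND seq=2198 -> in-order
Step 5: SEND seq=5000 -> in-order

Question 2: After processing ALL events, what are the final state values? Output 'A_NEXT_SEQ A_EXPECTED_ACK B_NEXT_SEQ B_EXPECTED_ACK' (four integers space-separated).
Answer: 5029 2388 2388 5029

Derivation:
After event 0: A_seq=5000 A_ack=2198 B_seq=2198 B_ack=5000
After event 1: A_seq=5000 A_ack=2198 B_seq=2198 B_ack=5000
After event 2: A_seq=5000 A_ack=2198 B_seq=2312 B_ack=5000
After event 3: A_seq=5000 A_ack=2198 B_seq=2388 B_ack=5000
After event 4: A_seq=5000 A_ack=2388 B_seq=2388 B_ack=5000
After event 5: A_seq=5029 A_ack=2388 B_seq=2388 B_ack=5029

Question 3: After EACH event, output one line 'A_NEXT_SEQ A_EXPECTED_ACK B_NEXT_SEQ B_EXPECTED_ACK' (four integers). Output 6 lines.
5000 2198 2198 5000
5000 2198 2198 5000
5000 2198 2312 5000
5000 2198 2388 5000
5000 2388 2388 5000
5029 2388 2388 5029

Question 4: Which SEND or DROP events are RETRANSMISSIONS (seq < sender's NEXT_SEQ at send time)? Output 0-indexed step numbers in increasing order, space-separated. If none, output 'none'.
Step 0: SEND seq=2000 -> fresh
Step 2: DROP seq=2198 -> fresh
Step 3: SEND seq=2312 -> fresh
Step 4: SEND seq=2198 -> retransmit
Step 5: SEND seq=5000 -> fresh

Answer: 4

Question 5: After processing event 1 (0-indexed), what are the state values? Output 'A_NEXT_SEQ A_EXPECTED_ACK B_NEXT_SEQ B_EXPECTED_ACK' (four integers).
After event 0: A_seq=5000 A_ack=2198 B_seq=2198 B_ack=5000
After event 1: A_seq=5000 A_ack=2198 B_seq=2198 B_ack=5000

5000 2198 2198 5000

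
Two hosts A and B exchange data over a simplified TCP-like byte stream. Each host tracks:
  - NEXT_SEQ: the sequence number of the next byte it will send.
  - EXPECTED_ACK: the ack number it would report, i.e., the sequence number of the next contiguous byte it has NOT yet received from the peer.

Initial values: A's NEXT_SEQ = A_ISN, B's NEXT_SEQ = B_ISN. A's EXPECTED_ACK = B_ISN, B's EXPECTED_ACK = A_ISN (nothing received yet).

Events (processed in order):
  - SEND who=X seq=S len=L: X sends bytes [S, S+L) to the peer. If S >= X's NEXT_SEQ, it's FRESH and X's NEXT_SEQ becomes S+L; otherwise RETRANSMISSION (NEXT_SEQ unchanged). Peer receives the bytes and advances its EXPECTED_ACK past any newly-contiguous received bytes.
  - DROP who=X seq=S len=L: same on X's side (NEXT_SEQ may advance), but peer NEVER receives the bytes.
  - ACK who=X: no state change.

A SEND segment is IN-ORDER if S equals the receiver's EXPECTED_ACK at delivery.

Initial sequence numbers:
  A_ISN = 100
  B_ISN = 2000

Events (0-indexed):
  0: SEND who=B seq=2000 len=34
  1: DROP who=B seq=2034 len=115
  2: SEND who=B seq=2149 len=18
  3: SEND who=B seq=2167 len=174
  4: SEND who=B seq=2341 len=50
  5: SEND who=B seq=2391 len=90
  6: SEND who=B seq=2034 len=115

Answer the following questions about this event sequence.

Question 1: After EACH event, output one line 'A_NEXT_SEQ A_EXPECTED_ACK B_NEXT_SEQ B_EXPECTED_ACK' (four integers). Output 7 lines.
100 2034 2034 100
100 2034 2149 100
100 2034 2167 100
100 2034 2341 100
100 2034 2391 100
100 2034 2481 100
100 2481 2481 100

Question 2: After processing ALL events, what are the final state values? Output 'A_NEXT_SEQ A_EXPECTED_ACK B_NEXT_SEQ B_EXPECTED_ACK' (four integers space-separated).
After event 0: A_seq=100 A_ack=2034 B_seq=2034 B_ack=100
After event 1: A_seq=100 A_ack=2034 B_seq=2149 B_ack=100
After event 2: A_seq=100 A_ack=2034 B_seq=2167 B_ack=100
After event 3: A_seq=100 A_ack=2034 B_seq=2341 B_ack=100
After event 4: A_seq=100 A_ack=2034 B_seq=2391 B_ack=100
After event 5: A_seq=100 A_ack=2034 B_seq=2481 B_ack=100
After event 6: A_seq=100 A_ack=2481 B_seq=2481 B_ack=100

Answer: 100 2481 2481 100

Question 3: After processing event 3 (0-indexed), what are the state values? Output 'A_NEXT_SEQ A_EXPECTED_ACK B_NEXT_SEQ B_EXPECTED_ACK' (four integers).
After event 0: A_seq=100 A_ack=2034 B_seq=2034 B_ack=100
After event 1: A_seq=100 A_ack=2034 B_seq=2149 B_ack=100
After event 2: A_seq=100 A_ack=2034 B_seq=2167 B_ack=100
After event 3: A_seq=100 A_ack=2034 B_seq=2341 B_ack=100

100 2034 2341 100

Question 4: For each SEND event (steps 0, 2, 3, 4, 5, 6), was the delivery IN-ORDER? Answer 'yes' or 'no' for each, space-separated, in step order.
Step 0: SEND seq=2000 -> in-order
Step 2: SEND seq=2149 -> out-of-order
Step 3: SEND seq=2167 -> out-of-order
Step 4: SEND seq=2341 -> out-of-order
Step 5: SEND seq=2391 -> out-of-order
Step 6: SEND seq=2034 -> in-order

Answer: yes no no no no yes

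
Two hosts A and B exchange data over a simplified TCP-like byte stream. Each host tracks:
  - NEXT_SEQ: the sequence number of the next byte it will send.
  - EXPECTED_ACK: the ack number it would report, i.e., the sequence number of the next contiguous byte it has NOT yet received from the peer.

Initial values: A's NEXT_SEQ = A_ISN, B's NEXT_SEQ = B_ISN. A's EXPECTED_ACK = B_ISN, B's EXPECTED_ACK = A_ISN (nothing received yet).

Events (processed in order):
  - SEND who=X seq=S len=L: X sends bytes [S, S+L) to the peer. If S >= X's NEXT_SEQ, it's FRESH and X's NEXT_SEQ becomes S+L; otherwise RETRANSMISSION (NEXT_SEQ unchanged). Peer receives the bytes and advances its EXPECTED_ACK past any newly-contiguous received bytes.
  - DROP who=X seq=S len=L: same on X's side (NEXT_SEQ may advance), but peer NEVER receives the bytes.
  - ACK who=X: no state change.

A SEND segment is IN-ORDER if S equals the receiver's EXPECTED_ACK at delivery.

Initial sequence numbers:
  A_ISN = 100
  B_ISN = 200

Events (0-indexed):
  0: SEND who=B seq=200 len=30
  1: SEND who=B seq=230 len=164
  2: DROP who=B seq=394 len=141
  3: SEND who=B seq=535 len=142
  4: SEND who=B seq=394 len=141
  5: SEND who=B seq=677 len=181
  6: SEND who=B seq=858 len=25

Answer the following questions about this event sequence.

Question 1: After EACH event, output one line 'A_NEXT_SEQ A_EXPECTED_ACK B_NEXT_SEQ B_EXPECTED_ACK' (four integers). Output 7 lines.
100 230 230 100
100 394 394 100
100 394 535 100
100 394 677 100
100 677 677 100
100 858 858 100
100 883 883 100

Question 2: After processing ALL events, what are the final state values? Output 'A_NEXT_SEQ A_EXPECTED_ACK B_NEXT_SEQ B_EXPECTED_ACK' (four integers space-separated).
Answer: 100 883 883 100

Derivation:
After event 0: A_seq=100 A_ack=230 B_seq=230 B_ack=100
After event 1: A_seq=100 A_ack=394 B_seq=394 B_ack=100
After event 2: A_seq=100 A_ack=394 B_seq=535 B_ack=100
After event 3: A_seq=100 A_ack=394 B_seq=677 B_ack=100
After event 4: A_seq=100 A_ack=677 B_seq=677 B_ack=100
After event 5: A_seq=100 A_ack=858 B_seq=858 B_ack=100
After event 6: A_seq=100 A_ack=883 B_seq=883 B_ack=100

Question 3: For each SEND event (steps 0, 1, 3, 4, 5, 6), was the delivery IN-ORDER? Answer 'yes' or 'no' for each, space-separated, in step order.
Step 0: SEND seq=200 -> in-order
Step 1: SEND seq=230 -> in-order
Step 3: SEND seq=535 -> out-of-order
Step 4: SEND seq=394 -> in-order
Step 5: SEND seq=677 -> in-order
Step 6: SEND seq=858 -> in-order

Answer: yes yes no yes yes yes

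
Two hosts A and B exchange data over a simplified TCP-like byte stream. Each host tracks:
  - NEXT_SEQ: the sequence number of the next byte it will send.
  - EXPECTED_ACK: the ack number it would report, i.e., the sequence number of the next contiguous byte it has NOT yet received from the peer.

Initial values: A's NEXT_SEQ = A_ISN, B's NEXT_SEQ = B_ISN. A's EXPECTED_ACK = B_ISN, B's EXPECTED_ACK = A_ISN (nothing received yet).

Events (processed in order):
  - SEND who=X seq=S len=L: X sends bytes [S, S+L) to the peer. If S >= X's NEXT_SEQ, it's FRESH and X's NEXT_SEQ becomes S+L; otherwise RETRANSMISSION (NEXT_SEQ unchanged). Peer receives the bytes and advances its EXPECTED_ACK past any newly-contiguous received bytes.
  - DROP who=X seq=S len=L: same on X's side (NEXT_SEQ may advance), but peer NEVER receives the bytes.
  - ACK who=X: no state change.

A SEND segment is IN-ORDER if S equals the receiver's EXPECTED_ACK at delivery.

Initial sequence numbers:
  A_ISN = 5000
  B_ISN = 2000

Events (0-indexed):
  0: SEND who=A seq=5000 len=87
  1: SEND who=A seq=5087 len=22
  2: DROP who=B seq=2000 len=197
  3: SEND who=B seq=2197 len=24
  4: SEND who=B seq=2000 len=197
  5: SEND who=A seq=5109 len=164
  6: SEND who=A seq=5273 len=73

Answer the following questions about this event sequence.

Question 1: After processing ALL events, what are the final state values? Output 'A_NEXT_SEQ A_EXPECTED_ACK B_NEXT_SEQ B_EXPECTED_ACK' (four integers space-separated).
After event 0: A_seq=5087 A_ack=2000 B_seq=2000 B_ack=5087
After event 1: A_seq=5109 A_ack=2000 B_seq=2000 B_ack=5109
After event 2: A_seq=5109 A_ack=2000 B_seq=2197 B_ack=5109
After event 3: A_seq=5109 A_ack=2000 B_seq=2221 B_ack=5109
After event 4: A_seq=5109 A_ack=2221 B_seq=2221 B_ack=5109
After event 5: A_seq=5273 A_ack=2221 B_seq=2221 B_ack=5273
After event 6: A_seq=5346 A_ack=2221 B_seq=2221 B_ack=5346

Answer: 5346 2221 2221 5346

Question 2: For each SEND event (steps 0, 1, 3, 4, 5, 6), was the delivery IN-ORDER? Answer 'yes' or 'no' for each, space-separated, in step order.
Step 0: SEND seq=5000 -> in-order
Step 1: SEND seq=5087 -> in-order
Step 3: SEND seq=2197 -> out-of-order
Step 4: SEND seq=2000 -> in-order
Step 5: SEND seq=5109 -> in-order
Step 6: SEND seq=5273 -> in-order

Answer: yes yes no yes yes yes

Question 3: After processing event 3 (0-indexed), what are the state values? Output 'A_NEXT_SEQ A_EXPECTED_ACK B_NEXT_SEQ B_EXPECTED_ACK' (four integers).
After event 0: A_seq=5087 A_ack=2000 B_seq=2000 B_ack=5087
After event 1: A_seq=5109 A_ack=2000 B_seq=2000 B_ack=5109
After event 2: A_seq=5109 A_ack=2000 B_seq=2197 B_ack=5109
After event 3: A_seq=5109 A_ack=2000 B_seq=2221 B_ack=5109

5109 2000 2221 5109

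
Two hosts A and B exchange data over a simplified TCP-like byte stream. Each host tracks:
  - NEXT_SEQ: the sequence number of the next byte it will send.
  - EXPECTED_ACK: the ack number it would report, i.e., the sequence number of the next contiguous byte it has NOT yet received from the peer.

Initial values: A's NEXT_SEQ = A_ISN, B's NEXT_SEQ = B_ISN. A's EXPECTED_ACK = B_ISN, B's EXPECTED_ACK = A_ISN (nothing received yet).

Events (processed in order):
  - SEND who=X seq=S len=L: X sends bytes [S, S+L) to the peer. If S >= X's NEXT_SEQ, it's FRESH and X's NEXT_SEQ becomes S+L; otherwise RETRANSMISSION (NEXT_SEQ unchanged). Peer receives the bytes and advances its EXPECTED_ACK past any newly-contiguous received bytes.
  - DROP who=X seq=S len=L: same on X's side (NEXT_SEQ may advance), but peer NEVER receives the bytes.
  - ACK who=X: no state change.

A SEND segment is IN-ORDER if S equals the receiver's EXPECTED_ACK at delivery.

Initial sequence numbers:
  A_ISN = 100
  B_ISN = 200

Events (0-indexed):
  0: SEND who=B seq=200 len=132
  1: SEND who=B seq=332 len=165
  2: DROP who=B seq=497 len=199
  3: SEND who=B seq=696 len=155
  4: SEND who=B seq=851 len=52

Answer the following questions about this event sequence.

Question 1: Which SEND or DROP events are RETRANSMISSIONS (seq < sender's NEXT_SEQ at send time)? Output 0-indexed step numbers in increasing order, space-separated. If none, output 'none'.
Step 0: SEND seq=200 -> fresh
Step 1: SEND seq=332 -> fresh
Step 2: DROP seq=497 -> fresh
Step 3: SEND seq=696 -> fresh
Step 4: SEND seq=851 -> fresh

Answer: none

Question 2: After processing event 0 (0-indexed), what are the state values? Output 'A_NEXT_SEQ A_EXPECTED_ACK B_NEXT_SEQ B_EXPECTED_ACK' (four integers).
After event 0: A_seq=100 A_ack=332 B_seq=332 B_ack=100

100 332 332 100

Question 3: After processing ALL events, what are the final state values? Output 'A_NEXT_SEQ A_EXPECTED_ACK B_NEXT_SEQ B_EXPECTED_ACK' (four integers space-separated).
After event 0: A_seq=100 A_ack=332 B_seq=332 B_ack=100
After event 1: A_seq=100 A_ack=497 B_seq=497 B_ack=100
After event 2: A_seq=100 A_ack=497 B_seq=696 B_ack=100
After event 3: A_seq=100 A_ack=497 B_seq=851 B_ack=100
After event 4: A_seq=100 A_ack=497 B_seq=903 B_ack=100

Answer: 100 497 903 100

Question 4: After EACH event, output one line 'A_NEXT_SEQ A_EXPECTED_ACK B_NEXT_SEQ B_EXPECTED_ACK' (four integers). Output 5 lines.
100 332 332 100
100 497 497 100
100 497 696 100
100 497 851 100
100 497 903 100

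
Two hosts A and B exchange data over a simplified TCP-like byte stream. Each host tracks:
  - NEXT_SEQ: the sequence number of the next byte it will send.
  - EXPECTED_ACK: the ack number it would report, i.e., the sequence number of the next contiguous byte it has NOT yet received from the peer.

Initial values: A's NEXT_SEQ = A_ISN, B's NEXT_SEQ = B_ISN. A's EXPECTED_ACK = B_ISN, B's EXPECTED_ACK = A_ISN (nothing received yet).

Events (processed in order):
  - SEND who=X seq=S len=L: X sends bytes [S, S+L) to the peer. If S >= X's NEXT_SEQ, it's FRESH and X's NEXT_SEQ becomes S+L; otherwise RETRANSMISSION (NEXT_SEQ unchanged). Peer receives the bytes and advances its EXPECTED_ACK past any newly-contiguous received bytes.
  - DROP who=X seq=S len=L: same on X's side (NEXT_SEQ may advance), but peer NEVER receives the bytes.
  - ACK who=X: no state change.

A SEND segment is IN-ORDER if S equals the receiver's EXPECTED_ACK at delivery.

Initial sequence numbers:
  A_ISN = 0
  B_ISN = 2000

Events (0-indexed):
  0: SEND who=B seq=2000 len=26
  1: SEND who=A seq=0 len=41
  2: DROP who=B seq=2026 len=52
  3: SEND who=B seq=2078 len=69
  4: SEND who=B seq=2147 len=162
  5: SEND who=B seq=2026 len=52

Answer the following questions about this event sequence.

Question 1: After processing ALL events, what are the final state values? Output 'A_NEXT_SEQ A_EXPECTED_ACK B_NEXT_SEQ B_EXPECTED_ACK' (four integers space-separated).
Answer: 41 2309 2309 41

Derivation:
After event 0: A_seq=0 A_ack=2026 B_seq=2026 B_ack=0
After event 1: A_seq=41 A_ack=2026 B_seq=2026 B_ack=41
After event 2: A_seq=41 A_ack=2026 B_seq=2078 B_ack=41
After event 3: A_seq=41 A_ack=2026 B_seq=2147 B_ack=41
After event 4: A_seq=41 A_ack=2026 B_seq=2309 B_ack=41
After event 5: A_seq=41 A_ack=2309 B_seq=2309 B_ack=41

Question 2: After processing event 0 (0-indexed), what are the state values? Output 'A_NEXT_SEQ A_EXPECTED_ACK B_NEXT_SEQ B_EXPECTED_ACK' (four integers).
After event 0: A_seq=0 A_ack=2026 B_seq=2026 B_ack=0

0 2026 2026 0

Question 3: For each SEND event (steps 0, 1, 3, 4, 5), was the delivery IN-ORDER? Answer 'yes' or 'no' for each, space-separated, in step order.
Step 0: SEND seq=2000 -> in-order
Step 1: SEND seq=0 -> in-order
Step 3: SEND seq=2078 -> out-of-order
Step 4: SEND seq=2147 -> out-of-order
Step 5: SEND seq=2026 -> in-order

Answer: yes yes no no yes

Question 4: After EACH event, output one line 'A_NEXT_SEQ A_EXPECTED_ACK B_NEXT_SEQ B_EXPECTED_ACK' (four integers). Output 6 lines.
0 2026 2026 0
41 2026 2026 41
41 2026 2078 41
41 2026 2147 41
41 2026 2309 41
41 2309 2309 41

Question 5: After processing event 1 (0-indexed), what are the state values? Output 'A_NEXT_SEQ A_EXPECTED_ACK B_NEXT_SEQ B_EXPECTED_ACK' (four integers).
After event 0: A_seq=0 A_ack=2026 B_seq=2026 B_ack=0
After event 1: A_seq=41 A_ack=2026 B_seq=2026 B_ack=41

41 2026 2026 41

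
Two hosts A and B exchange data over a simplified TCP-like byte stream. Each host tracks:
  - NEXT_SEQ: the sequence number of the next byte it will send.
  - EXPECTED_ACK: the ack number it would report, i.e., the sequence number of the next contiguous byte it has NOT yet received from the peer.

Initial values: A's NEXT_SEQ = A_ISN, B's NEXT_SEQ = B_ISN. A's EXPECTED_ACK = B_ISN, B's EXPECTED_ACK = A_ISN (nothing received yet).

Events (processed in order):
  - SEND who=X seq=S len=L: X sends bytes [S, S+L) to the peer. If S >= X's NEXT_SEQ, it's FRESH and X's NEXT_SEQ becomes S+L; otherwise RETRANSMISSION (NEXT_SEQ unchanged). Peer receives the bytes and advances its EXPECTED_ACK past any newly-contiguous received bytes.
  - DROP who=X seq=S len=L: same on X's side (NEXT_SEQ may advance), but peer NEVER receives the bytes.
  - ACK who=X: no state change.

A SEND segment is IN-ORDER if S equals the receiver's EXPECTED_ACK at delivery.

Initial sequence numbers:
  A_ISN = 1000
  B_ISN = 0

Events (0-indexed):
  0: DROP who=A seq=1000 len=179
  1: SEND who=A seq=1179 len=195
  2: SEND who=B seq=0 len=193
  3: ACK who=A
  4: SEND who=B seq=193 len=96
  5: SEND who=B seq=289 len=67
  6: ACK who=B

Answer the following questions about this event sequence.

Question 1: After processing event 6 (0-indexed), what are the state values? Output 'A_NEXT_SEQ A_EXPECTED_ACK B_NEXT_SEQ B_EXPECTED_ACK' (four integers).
After event 0: A_seq=1179 A_ack=0 B_seq=0 B_ack=1000
After event 1: A_seq=1374 A_ack=0 B_seq=0 B_ack=1000
After event 2: A_seq=1374 A_ack=193 B_seq=193 B_ack=1000
After event 3: A_seq=1374 A_ack=193 B_seq=193 B_ack=1000
After event 4: A_seq=1374 A_ack=289 B_seq=289 B_ack=1000
After event 5: A_seq=1374 A_ack=356 B_seq=356 B_ack=1000
After event 6: A_seq=1374 A_ack=356 B_seq=356 B_ack=1000

1374 356 356 1000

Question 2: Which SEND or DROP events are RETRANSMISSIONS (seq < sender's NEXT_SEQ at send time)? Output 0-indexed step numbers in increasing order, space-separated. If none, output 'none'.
Step 0: DROP seq=1000 -> fresh
Step 1: SEND seq=1179 -> fresh
Step 2: SEND seq=0 -> fresh
Step 4: SEND seq=193 -> fresh
Step 5: SEND seq=289 -> fresh

Answer: none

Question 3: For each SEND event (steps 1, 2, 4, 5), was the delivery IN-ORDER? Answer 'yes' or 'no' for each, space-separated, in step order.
Answer: no yes yes yes

Derivation:
Step 1: SEND seq=1179 -> out-of-order
Step 2: SEND seq=0 -> in-order
Step 4: SEND seq=193 -> in-order
Step 5: SEND seq=289 -> in-order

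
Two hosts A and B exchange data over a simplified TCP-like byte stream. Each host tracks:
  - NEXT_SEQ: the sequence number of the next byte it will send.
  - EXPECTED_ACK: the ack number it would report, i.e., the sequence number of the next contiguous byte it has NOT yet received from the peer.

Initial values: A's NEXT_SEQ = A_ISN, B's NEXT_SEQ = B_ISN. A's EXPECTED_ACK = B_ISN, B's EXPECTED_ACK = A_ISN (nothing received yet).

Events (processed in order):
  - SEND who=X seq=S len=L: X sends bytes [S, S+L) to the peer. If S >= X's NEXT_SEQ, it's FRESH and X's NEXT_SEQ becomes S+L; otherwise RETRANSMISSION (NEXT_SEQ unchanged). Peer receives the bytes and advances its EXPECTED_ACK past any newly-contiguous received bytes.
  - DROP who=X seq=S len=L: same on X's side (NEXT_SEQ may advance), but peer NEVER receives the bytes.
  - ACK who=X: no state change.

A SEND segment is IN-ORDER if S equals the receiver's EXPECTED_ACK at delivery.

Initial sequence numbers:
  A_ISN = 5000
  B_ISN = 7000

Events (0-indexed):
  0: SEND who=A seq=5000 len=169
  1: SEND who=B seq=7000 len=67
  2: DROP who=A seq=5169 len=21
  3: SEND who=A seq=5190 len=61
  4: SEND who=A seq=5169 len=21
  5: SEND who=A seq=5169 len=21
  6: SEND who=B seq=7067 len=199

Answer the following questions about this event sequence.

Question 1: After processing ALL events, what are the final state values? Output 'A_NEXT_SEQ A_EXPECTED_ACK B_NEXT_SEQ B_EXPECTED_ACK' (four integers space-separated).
After event 0: A_seq=5169 A_ack=7000 B_seq=7000 B_ack=5169
After event 1: A_seq=5169 A_ack=7067 B_seq=7067 B_ack=5169
After event 2: A_seq=5190 A_ack=7067 B_seq=7067 B_ack=5169
After event 3: A_seq=5251 A_ack=7067 B_seq=7067 B_ack=5169
After event 4: A_seq=5251 A_ack=7067 B_seq=7067 B_ack=5251
After event 5: A_seq=5251 A_ack=7067 B_seq=7067 B_ack=5251
After event 6: A_seq=5251 A_ack=7266 B_seq=7266 B_ack=5251

Answer: 5251 7266 7266 5251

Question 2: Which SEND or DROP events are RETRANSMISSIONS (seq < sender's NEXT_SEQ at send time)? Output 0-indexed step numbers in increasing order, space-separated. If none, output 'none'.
Answer: 4 5

Derivation:
Step 0: SEND seq=5000 -> fresh
Step 1: SEND seq=7000 -> fresh
Step 2: DROP seq=5169 -> fresh
Step 3: SEND seq=5190 -> fresh
Step 4: SEND seq=5169 -> retransmit
Step 5: SEND seq=5169 -> retransmit
Step 6: SEND seq=7067 -> fresh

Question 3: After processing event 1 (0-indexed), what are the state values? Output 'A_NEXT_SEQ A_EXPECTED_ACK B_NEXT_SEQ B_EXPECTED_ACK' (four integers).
After event 0: A_seq=5169 A_ack=7000 B_seq=7000 B_ack=5169
After event 1: A_seq=5169 A_ack=7067 B_seq=7067 B_ack=5169

5169 7067 7067 5169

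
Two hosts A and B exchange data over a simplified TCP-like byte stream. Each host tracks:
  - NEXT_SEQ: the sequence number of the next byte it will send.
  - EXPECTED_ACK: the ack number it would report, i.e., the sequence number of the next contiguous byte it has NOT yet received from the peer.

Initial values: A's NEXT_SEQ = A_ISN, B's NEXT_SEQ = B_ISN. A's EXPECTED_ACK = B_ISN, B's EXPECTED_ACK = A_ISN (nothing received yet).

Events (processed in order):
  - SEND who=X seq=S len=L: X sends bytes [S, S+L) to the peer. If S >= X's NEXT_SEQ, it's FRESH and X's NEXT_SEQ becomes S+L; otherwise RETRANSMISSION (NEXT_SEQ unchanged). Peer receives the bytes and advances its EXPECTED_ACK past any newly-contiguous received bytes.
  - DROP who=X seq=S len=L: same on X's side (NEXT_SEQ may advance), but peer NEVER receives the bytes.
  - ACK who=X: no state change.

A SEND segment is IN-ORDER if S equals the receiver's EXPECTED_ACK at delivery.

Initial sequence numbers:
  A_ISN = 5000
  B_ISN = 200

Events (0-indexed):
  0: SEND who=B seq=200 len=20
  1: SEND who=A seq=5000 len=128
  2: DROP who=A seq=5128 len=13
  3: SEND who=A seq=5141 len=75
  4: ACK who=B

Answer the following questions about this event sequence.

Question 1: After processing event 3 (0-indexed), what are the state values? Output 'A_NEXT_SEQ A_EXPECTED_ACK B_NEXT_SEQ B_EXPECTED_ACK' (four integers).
After event 0: A_seq=5000 A_ack=220 B_seq=220 B_ack=5000
After event 1: A_seq=5128 A_ack=220 B_seq=220 B_ack=5128
After event 2: A_seq=5141 A_ack=220 B_seq=220 B_ack=5128
After event 3: A_seq=5216 A_ack=220 B_seq=220 B_ack=5128

5216 220 220 5128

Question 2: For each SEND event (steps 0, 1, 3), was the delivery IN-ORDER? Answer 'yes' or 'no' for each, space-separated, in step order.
Answer: yes yes no

Derivation:
Step 0: SEND seq=200 -> in-order
Step 1: SEND seq=5000 -> in-order
Step 3: SEND seq=5141 -> out-of-order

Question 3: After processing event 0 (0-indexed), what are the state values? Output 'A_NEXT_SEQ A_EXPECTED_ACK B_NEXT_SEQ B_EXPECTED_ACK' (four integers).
After event 0: A_seq=5000 A_ack=220 B_seq=220 B_ack=5000

5000 220 220 5000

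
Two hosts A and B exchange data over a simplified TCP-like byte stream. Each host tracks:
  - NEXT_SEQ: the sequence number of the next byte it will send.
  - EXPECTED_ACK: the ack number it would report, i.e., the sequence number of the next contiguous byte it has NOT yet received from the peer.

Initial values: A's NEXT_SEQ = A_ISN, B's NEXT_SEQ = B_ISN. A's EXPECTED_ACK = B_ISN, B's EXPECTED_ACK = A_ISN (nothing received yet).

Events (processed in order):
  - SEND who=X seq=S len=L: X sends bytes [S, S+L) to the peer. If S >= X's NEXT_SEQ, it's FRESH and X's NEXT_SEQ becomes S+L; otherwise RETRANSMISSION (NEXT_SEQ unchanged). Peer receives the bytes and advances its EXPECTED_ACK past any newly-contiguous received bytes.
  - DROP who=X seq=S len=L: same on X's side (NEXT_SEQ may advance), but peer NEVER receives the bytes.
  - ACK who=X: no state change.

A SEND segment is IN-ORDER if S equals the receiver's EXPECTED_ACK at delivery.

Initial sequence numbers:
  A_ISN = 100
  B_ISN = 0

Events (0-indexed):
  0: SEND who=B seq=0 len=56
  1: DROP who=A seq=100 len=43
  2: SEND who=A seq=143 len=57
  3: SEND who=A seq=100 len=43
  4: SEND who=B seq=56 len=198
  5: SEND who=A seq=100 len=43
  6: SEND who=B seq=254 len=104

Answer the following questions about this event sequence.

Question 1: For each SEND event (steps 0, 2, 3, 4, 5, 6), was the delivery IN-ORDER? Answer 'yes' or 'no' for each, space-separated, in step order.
Step 0: SEND seq=0 -> in-order
Step 2: SEND seq=143 -> out-of-order
Step 3: SEND seq=100 -> in-order
Step 4: SEND seq=56 -> in-order
Step 5: SEND seq=100 -> out-of-order
Step 6: SEND seq=254 -> in-order

Answer: yes no yes yes no yes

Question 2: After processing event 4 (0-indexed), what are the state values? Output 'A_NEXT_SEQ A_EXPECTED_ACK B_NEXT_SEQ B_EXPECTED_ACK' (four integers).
After event 0: A_seq=100 A_ack=56 B_seq=56 B_ack=100
After event 1: A_seq=143 A_ack=56 B_seq=56 B_ack=100
After event 2: A_seq=200 A_ack=56 B_seq=56 B_ack=100
After event 3: A_seq=200 A_ack=56 B_seq=56 B_ack=200
After event 4: A_seq=200 A_ack=254 B_seq=254 B_ack=200

200 254 254 200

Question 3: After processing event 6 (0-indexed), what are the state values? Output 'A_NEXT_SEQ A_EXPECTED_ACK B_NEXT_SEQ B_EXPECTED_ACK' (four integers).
After event 0: A_seq=100 A_ack=56 B_seq=56 B_ack=100
After event 1: A_seq=143 A_ack=56 B_seq=56 B_ack=100
After event 2: A_seq=200 A_ack=56 B_seq=56 B_ack=100
After event 3: A_seq=200 A_ack=56 B_seq=56 B_ack=200
After event 4: A_seq=200 A_ack=254 B_seq=254 B_ack=200
After event 5: A_seq=200 A_ack=254 B_seq=254 B_ack=200
After event 6: A_seq=200 A_ack=358 B_seq=358 B_ack=200

200 358 358 200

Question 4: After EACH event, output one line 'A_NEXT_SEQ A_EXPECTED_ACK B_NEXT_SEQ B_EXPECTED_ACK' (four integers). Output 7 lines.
100 56 56 100
143 56 56 100
200 56 56 100
200 56 56 200
200 254 254 200
200 254 254 200
200 358 358 200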